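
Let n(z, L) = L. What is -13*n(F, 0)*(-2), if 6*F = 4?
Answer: 0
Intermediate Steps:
F = ⅔ (F = (⅙)*4 = ⅔ ≈ 0.66667)
-13*n(F, 0)*(-2) = -13*0*(-2) = 0*(-2) = 0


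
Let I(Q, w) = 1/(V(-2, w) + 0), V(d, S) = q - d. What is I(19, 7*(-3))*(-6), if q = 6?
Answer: -¾ ≈ -0.75000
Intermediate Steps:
V(d, S) = 6 - d
I(Q, w) = ⅛ (I(Q, w) = 1/((6 - 1*(-2)) + 0) = 1/((6 + 2) + 0) = 1/(8 + 0) = 1/8 = ⅛)
I(19, 7*(-3))*(-6) = (⅛)*(-6) = -¾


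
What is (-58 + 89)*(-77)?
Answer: -2387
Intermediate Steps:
(-58 + 89)*(-77) = 31*(-77) = -2387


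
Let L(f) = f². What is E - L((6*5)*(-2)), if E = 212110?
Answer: 208510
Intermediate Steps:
E - L((6*5)*(-2)) = 212110 - ((6*5)*(-2))² = 212110 - (30*(-2))² = 212110 - 1*(-60)² = 212110 - 1*3600 = 212110 - 3600 = 208510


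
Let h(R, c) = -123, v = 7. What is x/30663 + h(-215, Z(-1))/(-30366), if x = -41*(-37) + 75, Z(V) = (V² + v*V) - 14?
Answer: 5790469/103456962 ≈ 0.055970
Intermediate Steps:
Z(V) = -14 + V² + 7*V (Z(V) = (V² + 7*V) - 14 = -14 + V² + 7*V)
x = 1592 (x = 1517 + 75 = 1592)
x/30663 + h(-215, Z(-1))/(-30366) = 1592/30663 - 123/(-30366) = 1592*(1/30663) - 123*(-1/30366) = 1592/30663 + 41/10122 = 5790469/103456962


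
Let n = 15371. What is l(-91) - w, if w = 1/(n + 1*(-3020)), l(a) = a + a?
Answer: -2247883/12351 ≈ -182.00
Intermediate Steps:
l(a) = 2*a
w = 1/12351 (w = 1/(15371 + 1*(-3020)) = 1/(15371 - 3020) = 1/12351 ≈ 8.0965e-5)
l(-91) - w = 2*(-91) - 1*1/12351 = -182 - 1/12351 = -2247883/12351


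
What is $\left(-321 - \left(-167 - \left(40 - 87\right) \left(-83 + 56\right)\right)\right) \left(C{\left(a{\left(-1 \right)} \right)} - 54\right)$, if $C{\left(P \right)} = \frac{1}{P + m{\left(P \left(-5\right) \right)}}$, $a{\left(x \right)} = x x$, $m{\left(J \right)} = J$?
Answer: $- \frac{241955}{4} \approx -60489.0$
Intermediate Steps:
$a{\left(x \right)} = x^{2}$
$C{\left(P \right)} = - \frac{1}{4 P}$ ($C{\left(P \right)} = \frac{1}{P + P \left(-5\right)} = \frac{1}{P - 5 P} = \frac{1}{\left(-4\right) P} = - \frac{1}{4 P}$)
$\left(-321 - \left(-167 - \left(40 - 87\right) \left(-83 + 56\right)\right)\right) \left(C{\left(a{\left(-1 \right)} \right)} - 54\right) = \left(-321 - \left(-167 - \left(40 - 87\right) \left(-83 + 56\right)\right)\right) \left(- \frac{1}{4 \left(-1\right)^{2}} - 54\right) = \left(-321 + \left(\left(-47\right) \left(-27\right) + 167\right)\right) \left(- \frac{1}{4 \cdot 1} - 54\right) = \left(-321 + \left(1269 + 167\right)\right) \left(\left(- \frac{1}{4}\right) 1 - 54\right) = \left(-321 + 1436\right) \left(- \frac{1}{4} - 54\right) = 1115 \left(- \frac{217}{4}\right) = - \frac{241955}{4}$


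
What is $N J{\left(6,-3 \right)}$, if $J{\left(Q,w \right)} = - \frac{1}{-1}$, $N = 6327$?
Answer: $6327$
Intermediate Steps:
$J{\left(Q,w \right)} = 1$ ($J{\left(Q,w \right)} = \left(-1\right) \left(-1\right) = 1$)
$N J{\left(6,-3 \right)} = 6327 \cdot 1 = 6327$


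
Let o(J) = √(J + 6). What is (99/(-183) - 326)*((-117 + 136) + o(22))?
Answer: -378461/61 - 39838*√7/61 ≈ -7932.2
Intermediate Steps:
o(J) = √(6 + J)
(99/(-183) - 326)*((-117 + 136) + o(22)) = (99/(-183) - 326)*((-117 + 136) + √(6 + 22)) = (99*(-1/183) - 326)*(19 + √28) = (-33/61 - 326)*(19 + 2*√7) = -19919*(19 + 2*√7)/61 = -378461/61 - 39838*√7/61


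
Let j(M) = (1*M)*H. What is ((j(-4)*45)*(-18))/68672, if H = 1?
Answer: 405/8584 ≈ 0.047181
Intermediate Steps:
j(M) = M (j(M) = (1*M)*1 = M*1 = M)
((j(-4)*45)*(-18))/68672 = (-4*45*(-18))/68672 = -180*(-18)*(1/68672) = 3240*(1/68672) = 405/8584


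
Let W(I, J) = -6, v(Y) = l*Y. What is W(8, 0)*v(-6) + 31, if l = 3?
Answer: 139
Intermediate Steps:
v(Y) = 3*Y
W(8, 0)*v(-6) + 31 = -18*(-6) + 31 = -6*(-18) + 31 = 108 + 31 = 139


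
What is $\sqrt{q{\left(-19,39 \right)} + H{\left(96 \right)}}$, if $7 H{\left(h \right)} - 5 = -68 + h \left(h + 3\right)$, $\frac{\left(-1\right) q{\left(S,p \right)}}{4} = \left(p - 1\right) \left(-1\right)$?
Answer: $\frac{\sqrt{73535}}{7} \approx 38.739$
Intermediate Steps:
$q{\left(S,p \right)} = -4 + 4 p$ ($q{\left(S,p \right)} = - 4 \left(p - 1\right) \left(-1\right) = - 4 \left(-1 + p\right) \left(-1\right) = - 4 \left(1 - p\right) = -4 + 4 p$)
$H{\left(h \right)} = -9 + \frac{h \left(3 + h\right)}{7}$ ($H{\left(h \right)} = \frac{5}{7} + \frac{-68 + h \left(h + 3\right)}{7} = \frac{5}{7} + \frac{-68 + h \left(3 + h\right)}{7} = \frac{5}{7} + \left(- \frac{68}{7} + \frac{h \left(3 + h\right)}{7}\right) = -9 + \frac{h \left(3 + h\right)}{7}$)
$\sqrt{q{\left(-19,39 \right)} + H{\left(96 \right)}} = \sqrt{\left(-4 + 4 \cdot 39\right) + \left(-9 + \frac{96^{2}}{7} + \frac{3}{7} \cdot 96\right)} = \sqrt{\left(-4 + 156\right) + \left(-9 + \frac{1}{7} \cdot 9216 + \frac{288}{7}\right)} = \sqrt{152 + \left(-9 + \frac{9216}{7} + \frac{288}{7}\right)} = \sqrt{152 + \frac{9441}{7}} = \sqrt{\frac{10505}{7}} = \frac{\sqrt{73535}}{7}$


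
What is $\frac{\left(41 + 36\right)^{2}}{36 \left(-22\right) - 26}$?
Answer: $- \frac{5929}{818} \approx -7.2482$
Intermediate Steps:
$\frac{\left(41 + 36\right)^{2}}{36 \left(-22\right) - 26} = \frac{77^{2}}{-792 - 26} = \frac{5929}{-818} = 5929 \left(- \frac{1}{818}\right) = - \frac{5929}{818}$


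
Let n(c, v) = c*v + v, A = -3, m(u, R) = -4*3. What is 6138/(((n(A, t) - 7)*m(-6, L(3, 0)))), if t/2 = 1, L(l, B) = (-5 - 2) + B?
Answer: 93/2 ≈ 46.500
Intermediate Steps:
L(l, B) = -7 + B
m(u, R) = -12
t = 2 (t = 2*1 = 2)
n(c, v) = v + c*v
6138/(((n(A, t) - 7)*m(-6, L(3, 0)))) = 6138/(((2*(1 - 3) - 7)*(-12))) = 6138/(((2*(-2) - 7)*(-12))) = 6138/(((-4 - 7)*(-12))) = 6138/((-11*(-12))) = 6138/132 = 6138*(1/132) = 93/2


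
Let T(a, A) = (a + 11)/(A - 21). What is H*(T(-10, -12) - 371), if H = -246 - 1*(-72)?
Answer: 710152/11 ≈ 64559.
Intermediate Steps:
H = -174 (H = -246 + 72 = -174)
T(a, A) = (11 + a)/(-21 + A)
H*(T(-10, -12) - 371) = -174*((11 - 10)/(-21 - 12) - 371) = -174*(1/(-33) - 371) = -174*(-1/33*1 - 371) = -174*(-1/33 - 371) = -174*(-12244/33) = 710152/11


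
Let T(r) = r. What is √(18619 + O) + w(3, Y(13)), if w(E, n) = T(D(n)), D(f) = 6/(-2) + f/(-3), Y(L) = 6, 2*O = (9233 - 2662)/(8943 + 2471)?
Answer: -5 + √2425709574821/11414 ≈ 131.45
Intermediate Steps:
O = 6571/22828 (O = ((9233 - 2662)/(8943 + 2471))/2 = (6571/11414)/2 = (6571*(1/11414))/2 = (½)*(6571/11414) = 6571/22828 ≈ 0.28785)
D(f) = -3 - f/3 (D(f) = 6*(-½) + f*(-⅓) = -3 - f/3)
w(E, n) = -3 - n/3
√(18619 + O) + w(3, Y(13)) = √(18619 + 6571/22828) + (-3 - ⅓*6) = √(425041103/22828) + (-3 - 2) = √2425709574821/11414 - 5 = -5 + √2425709574821/11414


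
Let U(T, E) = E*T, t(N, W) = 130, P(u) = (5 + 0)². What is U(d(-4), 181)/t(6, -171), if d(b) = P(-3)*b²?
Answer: 7240/13 ≈ 556.92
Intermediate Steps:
P(u) = 25 (P(u) = 5² = 25)
d(b) = 25*b²
U(d(-4), 181)/t(6, -171) = (181*(25*(-4)²))/130 = (181*(25*16))*(1/130) = (181*400)*(1/130) = 72400*(1/130) = 7240/13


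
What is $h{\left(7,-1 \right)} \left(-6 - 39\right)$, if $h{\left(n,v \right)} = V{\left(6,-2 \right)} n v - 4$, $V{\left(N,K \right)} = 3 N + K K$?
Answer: $7110$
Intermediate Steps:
$V{\left(N,K \right)} = K^{2} + 3 N$ ($V{\left(N,K \right)} = 3 N + K^{2} = K^{2} + 3 N$)
$h{\left(n,v \right)} = -4 + 22 n v$ ($h{\left(n,v \right)} = \left(\left(-2\right)^{2} + 3 \cdot 6\right) n v - 4 = \left(4 + 18\right) n v - 4 = 22 n v - 4 = -4 + 22 n v$)
$h{\left(7,-1 \right)} \left(-6 - 39\right) = \left(-4 + 22 \cdot 7 \left(-1\right)\right) \left(-6 - 39\right) = \left(-4 - 154\right) \left(-6 - 39\right) = \left(-158\right) \left(-45\right) = 7110$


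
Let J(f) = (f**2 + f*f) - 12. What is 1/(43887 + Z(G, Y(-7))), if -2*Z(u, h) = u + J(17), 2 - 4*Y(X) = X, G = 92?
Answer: 1/43558 ≈ 2.2958e-5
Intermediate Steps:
J(f) = -12 + 2*f**2 (J(f) = (f**2 + f**2) - 12 = 2*f**2 - 12 = -12 + 2*f**2)
Y(X) = 1/2 - X/4
Z(u, h) = -283 - u/2 (Z(u, h) = -(u + (-12 + 2*17**2))/2 = -(u + (-12 + 2*289))/2 = -(u + (-12 + 578))/2 = -(u + 566)/2 = -(566 + u)/2 = -283 - u/2)
1/(43887 + Z(G, Y(-7))) = 1/(43887 + (-283 - 1/2*92)) = 1/(43887 + (-283 - 46)) = 1/(43887 - 329) = 1/43558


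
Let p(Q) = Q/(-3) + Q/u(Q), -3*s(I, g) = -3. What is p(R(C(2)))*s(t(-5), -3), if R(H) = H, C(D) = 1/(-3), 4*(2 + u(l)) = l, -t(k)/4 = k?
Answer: 61/225 ≈ 0.27111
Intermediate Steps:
t(k) = -4*k
u(l) = -2 + l/4
s(I, g) = 1 (s(I, g) = -⅓*(-3) = 1)
C(D) = -⅓
p(Q) = -Q/3 + Q/(-2 + Q/4) (p(Q) = Q/(-3) + Q/(-2 + Q/4) = Q*(-⅓) + Q/(-2 + Q/4) = -Q/3 + Q/(-2 + Q/4))
p(R(C(2)))*s(t(-5), -3) = ((⅓)*(-⅓)*(20 - 1*(-⅓))/(-8 - ⅓))*1 = ((⅓)*(-⅓)*(20 + ⅓)/(-25/3))*1 = ((⅓)*(-⅓)*(-3/25)*(61/3))*1 = (61/225)*1 = 61/225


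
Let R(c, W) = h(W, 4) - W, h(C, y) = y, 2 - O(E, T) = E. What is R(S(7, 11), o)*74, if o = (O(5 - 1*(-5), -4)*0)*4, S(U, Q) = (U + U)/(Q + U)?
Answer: 296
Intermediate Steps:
O(E, T) = 2 - E
S(U, Q) = 2*U/(Q + U) (S(U, Q) = (2*U)/(Q + U) = 2*U/(Q + U))
o = 0 (o = ((2 - (5 - 1*(-5)))*0)*4 = ((2 - (5 + 5))*0)*4 = ((2 - 1*10)*0)*4 = ((2 - 10)*0)*4 = -8*0*4 = 0*4 = 0)
R(c, W) = 4 - W
R(S(7, 11), o)*74 = (4 - 1*0)*74 = (4 + 0)*74 = 4*74 = 296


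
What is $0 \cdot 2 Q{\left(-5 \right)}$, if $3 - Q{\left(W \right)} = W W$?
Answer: $0$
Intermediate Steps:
$Q{\left(W \right)} = 3 - W^{2}$ ($Q{\left(W \right)} = 3 - W W = 3 - W^{2}$)
$0 \cdot 2 Q{\left(-5 \right)} = 0 \cdot 2 \left(3 - \left(-5\right)^{2}\right) = 0 \left(3 - 25\right) = 0 \left(-22\right) = 0$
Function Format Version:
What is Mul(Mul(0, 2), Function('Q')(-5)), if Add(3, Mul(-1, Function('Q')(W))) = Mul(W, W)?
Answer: 0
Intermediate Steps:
Function('Q')(W) = Add(3, Mul(-1, Pow(W, 2))) (Function('Q')(W) = Add(3, Mul(-1, Mul(W, W))) = Add(3, Mul(-1, Pow(W, 2))))
Mul(Mul(0, 2), Function('Q')(-5)) = Mul(Mul(0, 2), Add(3, Mul(-1, Pow(-5, 2)))) = Mul(0, Add(3, Mul(-1, 25))) = Mul(0, Add(3, -25)) = Mul(0, -22) = 0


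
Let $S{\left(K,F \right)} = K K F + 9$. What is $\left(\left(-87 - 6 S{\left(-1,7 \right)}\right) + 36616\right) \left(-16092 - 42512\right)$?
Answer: $-2135119532$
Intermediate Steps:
$S{\left(K,F \right)} = 9 + F K^{2}$ ($S{\left(K,F \right)} = K^{2} F + 9 = F K^{2} + 9 = 9 + F K^{2}$)
$\left(\left(-87 - 6 S{\left(-1,7 \right)}\right) + 36616\right) \left(-16092 - 42512\right) = \left(\left(-87 - 6 \left(9 + 7 \left(-1\right)^{2}\right)\right) + 36616\right) \left(-16092 - 42512\right) = \left(\left(-87 - 6 \left(9 + 7 \cdot 1\right)\right) + 36616\right) \left(-58604\right) = \left(\left(-87 - 6 \left(9 + 7\right)\right) + 36616\right) \left(-58604\right) = \left(\left(-87 - 96\right) + 36616\right) \left(-58604\right) = \left(-183 + 36616\right) \left(-58604\right) = 36433 \left(-58604\right) = -2135119532$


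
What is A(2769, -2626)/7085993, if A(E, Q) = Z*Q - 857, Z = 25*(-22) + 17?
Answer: 1398801/7085993 ≈ 0.19740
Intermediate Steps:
Z = -533 (Z = -550 + 17 = -533)
A(E, Q) = -857 - 533*Q (A(E, Q) = -533*Q - 857 = -857 - 533*Q)
A(2769, -2626)/7085993 = (-857 - 533*(-2626))/7085993 = (-857 + 1399658)*(1/7085993) = 1398801*(1/7085993) = 1398801/7085993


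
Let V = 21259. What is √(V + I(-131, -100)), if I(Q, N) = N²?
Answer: √31259 ≈ 176.80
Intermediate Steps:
√(V + I(-131, -100)) = √(21259 + (-100)²) = √(21259 + 10000) = √31259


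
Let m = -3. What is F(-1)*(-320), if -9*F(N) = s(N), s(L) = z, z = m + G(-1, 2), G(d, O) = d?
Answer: -1280/9 ≈ -142.22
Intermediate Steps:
z = -4 (z = -3 - 1 = -4)
s(L) = -4
F(N) = 4/9 (F(N) = -⅑*(-4) = 4/9)
F(-1)*(-320) = (4/9)*(-320) = -1280/9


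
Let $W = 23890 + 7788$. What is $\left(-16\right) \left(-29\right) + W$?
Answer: $32142$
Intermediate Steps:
$W = 31678$
$\left(-16\right) \left(-29\right) + W = \left(-16\right) \left(-29\right) + 31678 = 464 + 31678 = 32142$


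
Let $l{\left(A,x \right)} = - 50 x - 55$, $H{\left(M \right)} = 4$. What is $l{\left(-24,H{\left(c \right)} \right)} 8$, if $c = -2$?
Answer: $-2040$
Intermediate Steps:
$l{\left(A,x \right)} = -55 - 50 x$
$l{\left(-24,H{\left(c \right)} \right)} 8 = \left(-55 - 200\right) 8 = \left(-255\right) 8 = -2040$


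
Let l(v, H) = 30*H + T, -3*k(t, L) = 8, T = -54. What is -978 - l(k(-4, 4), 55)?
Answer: -2574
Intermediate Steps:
k(t, L) = -8/3 (k(t, L) = -1/3*8 = -8/3)
l(v, H) = -54 + 30*H (l(v, H) = 30*H - 54 = -54 + 30*H)
-978 - l(k(-4, 4), 55) = -978 - (-54 + 30*55) = -978 - (-54 + 1650) = -978 - 1*1596 = -978 - 1596 = -2574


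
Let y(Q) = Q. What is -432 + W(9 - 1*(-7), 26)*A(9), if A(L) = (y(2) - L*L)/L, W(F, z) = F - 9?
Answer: -4441/9 ≈ -493.44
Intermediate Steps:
W(F, z) = -9 + F
A(L) = (2 - L²)/L (A(L) = (2 - L*L)/L = (2 - L²)/L)
-432 + W(9 - 1*(-7), 26)*A(9) = -432 + (-9 + (9 - 1*(-7)))*(-1*9 + 2/9) = -432 + (-9 + (9 + 7))*(-9 + 2*(⅑)) = -432 + (-9 + 16)*(-9 + 2/9) = -432 + 7*(-79/9) = -432 - 553/9 = -4441/9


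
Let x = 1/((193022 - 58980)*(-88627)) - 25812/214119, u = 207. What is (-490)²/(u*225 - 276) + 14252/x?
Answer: -186486766651824026187212/1577457641373547197 ≈ -1.1822e+5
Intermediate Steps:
x = -34071095301703/282630902286194 (x = -1/88627/134042 - 25812*1/214119 = (1/134042)*(-1/88627) - 2868/23791 = -1/11879740334 - 2868/23791 = -34071095301703/282630902286194 ≈ -0.12055)
(-490)²/(u*225 - 276) + 14252/x = (-490)²/(207*225 - 276) + 14252/(-34071095301703/282630902286194) = 240100/(46575 - 276) + 14252*(-282630902286194/34071095301703) = 240100/46299 - 4028055619382836888/34071095301703 = -186486766651824026187212/1577457641373547197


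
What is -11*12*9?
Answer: -1188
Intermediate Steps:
-11*12*9 = -132*9 = -1188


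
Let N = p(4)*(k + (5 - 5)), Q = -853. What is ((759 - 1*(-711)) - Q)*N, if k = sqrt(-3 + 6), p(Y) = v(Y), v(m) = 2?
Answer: 4646*sqrt(3) ≈ 8047.1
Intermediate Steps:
p(Y) = 2
k = sqrt(3) ≈ 1.7320
N = 2*sqrt(3) (N = 2*(sqrt(3) + (5 - 5)) = 2*(sqrt(3) + 0) = 2*sqrt(3) ≈ 3.4641)
((759 - 1*(-711)) - Q)*N = ((759 - 1*(-711)) - 1*(-853))*(2*sqrt(3)) = ((759 + 711) + 853)*(2*sqrt(3)) = (1470 + 853)*(2*sqrt(3)) = 2323*(2*sqrt(3)) = 4646*sqrt(3)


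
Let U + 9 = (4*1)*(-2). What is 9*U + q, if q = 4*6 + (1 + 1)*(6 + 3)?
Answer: -111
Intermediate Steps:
U = -17 (U = -9 + (4*1)*(-2) = -9 + 4*(-2) = -9 - 8 = -17)
q = 42 (q = 24 + 2*9 = 24 + 18 = 42)
9*U + q = 9*(-17) + 42 = -153 + 42 = -111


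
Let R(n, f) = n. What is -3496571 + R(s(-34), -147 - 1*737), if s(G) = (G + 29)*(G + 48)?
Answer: -3496641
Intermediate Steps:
s(G) = (29 + G)*(48 + G)
-3496571 + R(s(-34), -147 - 1*737) = -3496571 + (1392 + (-34)² + 77*(-34)) = -3496571 + (1392 + 1156 - 2618) = -3496571 - 70 = -3496641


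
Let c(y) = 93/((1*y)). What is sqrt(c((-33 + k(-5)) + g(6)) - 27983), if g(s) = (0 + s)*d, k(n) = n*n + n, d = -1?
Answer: I*sqrt(10103630)/19 ≈ 167.3*I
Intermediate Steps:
k(n) = n + n**2 (k(n) = n**2 + n = n + n**2)
g(s) = -s (g(s) = (0 + s)*(-1) = s*(-1) = -s)
c(y) = 93/y
sqrt(c((-33 + k(-5)) + g(6)) - 27983) = sqrt(93/((-33 - 5*(1 - 5)) - 1*6) - 27983) = sqrt(93/((-33 - 5*(-4)) - 6) - 27983) = sqrt(93/((-33 + 20) - 6) - 27983) = sqrt(93/(-13 - 6) - 27983) = sqrt(93/(-19) - 27983) = sqrt(93*(-1/19) - 27983) = sqrt(-93/19 - 27983) = sqrt(-531770/19) = I*sqrt(10103630)/19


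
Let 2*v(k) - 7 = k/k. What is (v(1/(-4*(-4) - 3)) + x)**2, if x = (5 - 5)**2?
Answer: 16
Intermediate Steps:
v(k) = 4 (v(k) = 7/2 + (k/k)/2 = 7/2 + (1/2)*1 = 7/2 + 1/2 = 4)
x = 0 (x = 0**2 = 0)
(v(1/(-4*(-4) - 3)) + x)**2 = (4 + 0)**2 = 4**2 = 16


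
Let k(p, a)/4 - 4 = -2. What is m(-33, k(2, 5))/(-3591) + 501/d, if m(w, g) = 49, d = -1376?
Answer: -266645/705888 ≈ -0.37774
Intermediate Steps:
k(p, a) = 8 (k(p, a) = 16 + 4*(-2) = 16 - 8 = 8)
m(-33, k(2, 5))/(-3591) + 501/d = 49/(-3591) + 501/(-1376) = 49*(-1/3591) + 501*(-1/1376) = -7/513 - 501/1376 = -266645/705888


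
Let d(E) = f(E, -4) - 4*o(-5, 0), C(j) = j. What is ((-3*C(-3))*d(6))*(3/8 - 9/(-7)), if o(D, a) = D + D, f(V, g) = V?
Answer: 19251/28 ≈ 687.54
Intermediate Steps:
o(D, a) = 2*D
d(E) = 40 + E (d(E) = E - 8*(-5) = E - 4*(-10) = E + 40 = 40 + E)
((-3*C(-3))*d(6))*(3/8 - 9/(-7)) = ((-3*(-3))*(40 + 6))*(3/8 - 9/(-7)) = (9*46)*(3*(⅛) - 9*(-⅐)) = 414*(3/8 + 9/7) = 414*(93/56) = 19251/28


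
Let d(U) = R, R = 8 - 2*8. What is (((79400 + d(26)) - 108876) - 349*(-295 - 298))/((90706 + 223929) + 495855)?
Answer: 177473/810490 ≈ 0.21897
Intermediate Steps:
R = -8 (R = 8 - 16 = -8)
d(U) = -8
(((79400 + d(26)) - 108876) - 349*(-295 - 298))/((90706 + 223929) + 495855) = (((79400 - 8) - 108876) - 349*(-295 - 298))/((90706 + 223929) + 495855) = ((79392 - 108876) - 349*(-593))/(314635 + 495855) = (-29484 + 206957)/810490 = 177473*(1/810490) = 177473/810490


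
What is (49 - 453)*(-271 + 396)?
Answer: -50500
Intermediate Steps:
(49 - 453)*(-271 + 396) = -404*125 = -50500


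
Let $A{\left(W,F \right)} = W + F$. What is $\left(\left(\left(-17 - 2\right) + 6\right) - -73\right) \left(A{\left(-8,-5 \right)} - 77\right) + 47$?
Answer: $-5353$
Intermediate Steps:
$A{\left(W,F \right)} = F + W$
$\left(\left(\left(-17 - 2\right) + 6\right) - -73\right) \left(A{\left(-8,-5 \right)} - 77\right) + 47 = \left(\left(\left(-17 - 2\right) + 6\right) - -73\right) \left(\left(-5 - 8\right) - 77\right) + 47 = \left(\left(-19 + 6\right) + 73\right) \left(-13 - 77\right) + 47 = \left(-13 + 73\right) \left(-90\right) + 47 = 60 \left(-90\right) + 47 = -5400 + 47 = -5353$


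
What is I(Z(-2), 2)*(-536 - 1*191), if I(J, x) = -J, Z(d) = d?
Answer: -1454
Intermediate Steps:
I(Z(-2), 2)*(-536 - 1*191) = (-1*(-2))*(-536 - 1*191) = 2*(-536 - 191) = 2*(-727) = -1454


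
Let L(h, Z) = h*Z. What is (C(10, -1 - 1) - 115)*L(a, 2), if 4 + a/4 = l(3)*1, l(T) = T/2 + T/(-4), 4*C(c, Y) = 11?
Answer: 5837/2 ≈ 2918.5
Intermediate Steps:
C(c, Y) = 11/4 (C(c, Y) = (¼)*11 = 11/4)
l(T) = T/4 (l(T) = T*(½) + T*(-¼) = T/2 - T/4 = T/4)
a = -13 (a = -16 + 4*(((¼)*3)*1) = -16 + 4*((¾)*1) = -16 + 4*(¾) = -16 + 3 = -13)
L(h, Z) = Z*h
(C(10, -1 - 1) - 115)*L(a, 2) = (11/4 - 115)*(2*(-13)) = -449/4*(-26) = 5837/2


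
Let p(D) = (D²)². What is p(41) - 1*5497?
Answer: 2820264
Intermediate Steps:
p(D) = D⁴
p(41) - 1*5497 = 41⁴ - 1*5497 = 2825761 - 5497 = 2820264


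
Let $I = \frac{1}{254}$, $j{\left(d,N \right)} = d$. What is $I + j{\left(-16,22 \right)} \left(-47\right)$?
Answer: $\frac{191009}{254} \approx 752.0$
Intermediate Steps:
$I = \frac{1}{254} \approx 0.003937$
$I + j{\left(-16,22 \right)} \left(-47\right) = \frac{1}{254} - -752 = \frac{1}{254} + 752 = \frac{191009}{254}$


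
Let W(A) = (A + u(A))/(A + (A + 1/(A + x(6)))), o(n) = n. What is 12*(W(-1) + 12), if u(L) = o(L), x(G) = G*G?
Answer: 3592/23 ≈ 156.17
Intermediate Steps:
x(G) = G²
u(L) = L
W(A) = 2*A/(1/(36 + A) + 2*A) (W(A) = (A + A)/(A + (A + 1/(A + 6²))) = (2*A)/(A + (A + 1/(A + 36))) = (2*A)/(A + (A + 1/(36 + A))) = (2*A)/(1/(36 + A) + 2*A) = 2*A/(1/(36 + A) + 2*A))
12*(W(-1) + 12) = 12*(2*(-1)*(36 - 1)/(1 + 2*(-1)² + 72*(-1)) + 12) = 12*(2*(-1)*35/(1 + 2*1 - 72) + 12) = 12*(2*(-1)*35/(1 + 2 - 72) + 12) = 12*(2*(-1)*35/(-69) + 12) = 12*(2*(-1)*(-1/69)*35 + 12) = 12*(70/69 + 12) = 12*(898/69) = 3592/23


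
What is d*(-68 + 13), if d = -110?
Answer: 6050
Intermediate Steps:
d*(-68 + 13) = -110*(-68 + 13) = -110*(-55) = 6050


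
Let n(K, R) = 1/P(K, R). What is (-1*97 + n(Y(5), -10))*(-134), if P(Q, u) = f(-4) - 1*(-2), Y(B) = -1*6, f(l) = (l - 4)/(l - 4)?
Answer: 38860/3 ≈ 12953.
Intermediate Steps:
f(l) = 1 (f(l) = (-4 + l)/(-4 + l) = 1)
Y(B) = -6
P(Q, u) = 3 (P(Q, u) = 1 - 1*(-2) = 1 + 2 = 3)
n(K, R) = ⅓ (n(K, R) = 1/3 = ⅓)
(-1*97 + n(Y(5), -10))*(-134) = (-1*97 + ⅓)*(-134) = (-97 + ⅓)*(-134) = -290/3*(-134) = 38860/3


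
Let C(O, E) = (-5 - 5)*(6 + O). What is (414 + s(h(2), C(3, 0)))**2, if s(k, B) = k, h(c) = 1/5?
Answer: 4289041/25 ≈ 1.7156e+5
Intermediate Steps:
C(O, E) = -60 - 10*O (C(O, E) = -10*(6 + O) = -60 - 10*O)
h(c) = 1/5
(414 + s(h(2), C(3, 0)))**2 = (414 + 1/5)**2 = (2071/5)**2 = 4289041/25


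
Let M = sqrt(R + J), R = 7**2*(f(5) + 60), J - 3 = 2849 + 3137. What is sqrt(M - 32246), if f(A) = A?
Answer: sqrt(-32246 + sqrt(9174)) ≈ 179.3*I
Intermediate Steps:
J = 5989 (J = 3 + (2849 + 3137) = 3 + 5986 = 5989)
R = 3185 (R = 7**2*(5 + 60) = 49*65 = 3185)
M = sqrt(9174) (M = sqrt(3185 + 5989) = sqrt(9174) ≈ 95.781)
sqrt(M - 32246) = sqrt(sqrt(9174) - 32246) = sqrt(-32246 + sqrt(9174))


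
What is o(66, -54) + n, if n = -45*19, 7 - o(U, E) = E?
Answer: -794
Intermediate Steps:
o(U, E) = 7 - E
n = -855
o(66, -54) + n = (7 - 1*(-54)) - 855 = (7 + 54) - 855 = 61 - 855 = -794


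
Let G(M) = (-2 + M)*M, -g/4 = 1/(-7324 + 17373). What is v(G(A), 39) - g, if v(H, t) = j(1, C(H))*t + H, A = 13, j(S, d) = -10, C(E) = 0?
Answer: -2482099/10049 ≈ -247.00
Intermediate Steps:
g = -4/10049 (g = -4/(-7324 + 17373) = -4/10049 ≈ -0.00039805)
G(M) = M*(-2 + M)
v(H, t) = H - 10*t (v(H, t) = -10*t + H = H - 10*t)
v(G(A), 39) - g = (13*(-2 + 13) - 10*39) - 1*(-4/10049) = (13*11 - 390) + 4/10049 = (143 - 390) + 4/10049 = -247 + 4/10049 = -2482099/10049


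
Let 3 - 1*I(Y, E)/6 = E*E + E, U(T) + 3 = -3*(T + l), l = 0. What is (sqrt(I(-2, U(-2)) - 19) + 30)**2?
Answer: (30 + I*sqrt(73))**2 ≈ 827.0 + 512.64*I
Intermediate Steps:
U(T) = -3 - 3*T (U(T) = -3 - 3*(T + 0) = -3 - 3*T)
I(Y, E) = 18 - 6*E - 6*E**2 (I(Y, E) = 18 - 6*(E*E + E) = 18 - 6*(E**2 + E) = 18 - 6*(E + E**2) = 18 + (-6*E - 6*E**2) = 18 - 6*E - 6*E**2)
(sqrt(I(-2, U(-2)) - 19) + 30)**2 = (sqrt((18 - 6*(-3 - 3*(-2)) - 6*(-3 - 3*(-2))**2) - 19) + 30)**2 = (sqrt((18 - 6*(-3 + 6) - 6*(-3 + 6)**2) - 19) + 30)**2 = (sqrt((18 - 6*3 - 6*3**2) - 19) + 30)**2 = (sqrt((18 - 18 - 6*9) - 19) + 30)**2 = (sqrt((18 - 18 - 54) - 19) + 30)**2 = (sqrt(-54 - 19) + 30)**2 = (sqrt(-73) + 30)**2 = (I*sqrt(73) + 30)**2 = (30 + I*sqrt(73))**2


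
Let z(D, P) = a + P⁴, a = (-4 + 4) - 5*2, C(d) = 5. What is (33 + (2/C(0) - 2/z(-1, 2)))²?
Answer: 246016/225 ≈ 1093.4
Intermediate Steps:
a = -10 (a = 0 - 10 = -10)
z(D, P) = -10 + P⁴
(33 + (2/C(0) - 2/z(-1, 2)))² = (33 + (2/5 - 2/(-10 + 2⁴)))² = (33 + (2*(⅕) - 2/(-10 + 16)))² = (33 + (⅖ - 2/6))² = (33 + (⅖ - 2*⅙))² = (33 + (⅖ - ⅓))² = (33 + 1/15)² = (496/15)² = 246016/225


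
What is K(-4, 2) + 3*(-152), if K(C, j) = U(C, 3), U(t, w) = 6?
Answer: -450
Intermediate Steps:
K(C, j) = 6
K(-4, 2) + 3*(-152) = 6 + 3*(-152) = 6 - 456 = -450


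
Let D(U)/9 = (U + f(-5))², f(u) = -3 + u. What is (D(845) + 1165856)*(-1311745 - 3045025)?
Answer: -32549328464290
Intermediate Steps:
D(U) = 9*(-8 + U)² (D(U) = 9*(U + (-3 - 5))² = 9*(U - 8)² = 9*(-8 + U)²)
(D(845) + 1165856)*(-1311745 - 3045025) = (9*(-8 + 845)² + 1165856)*(-1311745 - 3045025) = (9*837² + 1165856)*(-4356770) = (9*700569 + 1165856)*(-4356770) = (6305121 + 1165856)*(-4356770) = 7470977*(-4356770) = -32549328464290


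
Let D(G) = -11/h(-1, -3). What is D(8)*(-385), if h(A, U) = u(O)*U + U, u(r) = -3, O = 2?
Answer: 4235/6 ≈ 705.83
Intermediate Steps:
h(A, U) = -2*U (h(A, U) = -3*U + U = -2*U)
D(G) = -11/6 (D(G) = -11/((-2*(-3))) = -11/6)
D(8)*(-385) = -11/6*(-385) = 4235/6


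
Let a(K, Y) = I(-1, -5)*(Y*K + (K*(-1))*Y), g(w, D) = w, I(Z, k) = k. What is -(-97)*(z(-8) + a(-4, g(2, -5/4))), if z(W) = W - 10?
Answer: -1746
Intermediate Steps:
a(K, Y) = 0 (a(K, Y) = -5*(Y*K + (K*(-1))*Y) = -5*(K*Y + (-K)*Y) = -5*(K*Y - K*Y) = -5*0 = 0)
z(W) = -10 + W
-(-97)*(z(-8) + a(-4, g(2, -5/4))) = -(-97)*((-10 - 8) + 0) = -(-97)*(-18 + 0) = -(-97)*(-18) = -1*1746 = -1746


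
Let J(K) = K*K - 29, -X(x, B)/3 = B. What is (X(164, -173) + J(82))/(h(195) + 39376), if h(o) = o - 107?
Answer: 3607/19732 ≈ 0.18280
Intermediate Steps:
X(x, B) = -3*B
J(K) = -29 + K² (J(K) = K² - 29 = -29 + K²)
h(o) = -107 + o
(X(164, -173) + J(82))/(h(195) + 39376) = (-3*(-173) + (-29 + 82²))/((-107 + 195) + 39376) = (519 + (-29 + 6724))/(88 + 39376) = (519 + 6695)/39464 = 7214*(1/39464) = 3607/19732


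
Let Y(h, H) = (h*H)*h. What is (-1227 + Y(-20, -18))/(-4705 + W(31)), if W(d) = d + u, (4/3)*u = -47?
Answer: 11236/6279 ≈ 1.7895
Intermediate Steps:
u = -141/4 (u = (¾)*(-47) = -141/4 ≈ -35.250)
W(d) = -141/4 + d (W(d) = d - 141/4 = -141/4 + d)
Y(h, H) = H*h² (Y(h, H) = (H*h)*h = H*h²)
(-1227 + Y(-20, -18))/(-4705 + W(31)) = (-1227 - 18*(-20)²)/(-4705 + (-141/4 + 31)) = (-1227 - 18*400)/(-4705 - 17/4) = (-1227 - 7200)/(-18837/4) = -8427*(-4/18837) = 11236/6279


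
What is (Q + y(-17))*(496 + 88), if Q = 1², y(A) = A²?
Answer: 169360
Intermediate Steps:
Q = 1
(Q + y(-17))*(496 + 88) = (1 + (-17)²)*(496 + 88) = (1 + 289)*584 = 290*584 = 169360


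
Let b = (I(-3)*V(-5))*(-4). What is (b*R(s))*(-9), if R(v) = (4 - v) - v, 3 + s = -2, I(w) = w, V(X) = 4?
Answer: -6048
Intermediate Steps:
s = -5 (s = -3 - 2 = -5)
R(v) = 4 - 2*v
b = 48 (b = -3*4*(-4) = -12*(-4) = 48)
(b*R(s))*(-9) = (48*(4 - 2*(-5)))*(-9) = (48*(4 + 10))*(-9) = (48*14)*(-9) = 672*(-9) = -6048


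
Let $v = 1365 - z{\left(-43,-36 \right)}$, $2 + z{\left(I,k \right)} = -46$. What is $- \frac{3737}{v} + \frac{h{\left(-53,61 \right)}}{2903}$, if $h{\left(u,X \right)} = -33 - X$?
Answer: $- \frac{10981333}{4101939} \approx -2.6771$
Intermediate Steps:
$z{\left(I,k \right)} = -48$ ($z{\left(I,k \right)} = -2 - 46 = -48$)
$v = 1413$ ($v = 1365 - -48 = 1365 + 48 = 1413$)
$- \frac{3737}{v} + \frac{h{\left(-53,61 \right)}}{2903} = - \frac{3737}{1413} + \frac{-33 - 61}{2903} = \left(-3737\right) \frac{1}{1413} + \left(-33 - 61\right) \frac{1}{2903} = - \frac{3737}{1413} - \frac{94}{2903} = - \frac{10981333}{4101939}$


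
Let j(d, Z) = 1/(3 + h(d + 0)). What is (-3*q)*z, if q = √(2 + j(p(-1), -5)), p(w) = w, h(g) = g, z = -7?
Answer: 21*√10/2 ≈ 33.204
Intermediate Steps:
j(d, Z) = 1/(3 + d) (j(d, Z) = 1/(3 + (d + 0)) = 1/(3 + d))
q = √10/2 (q = √(2 + 1/(3 - 1)) = √(2 + 1/2) = √(2 + ½) = √(5/2) = √10/2 ≈ 1.5811)
(-3*q)*z = -3*√10/2*(-7) = 21*√10/2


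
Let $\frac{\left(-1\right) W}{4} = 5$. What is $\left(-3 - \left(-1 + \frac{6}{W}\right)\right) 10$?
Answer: $-17$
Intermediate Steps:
$W = -20$ ($W = \left(-4\right) 5 = -20$)
$\left(-3 - \left(-1 + \frac{6}{W}\right)\right) 10 = \left(-3 - \left(-1 - \frac{3}{10}\right)\right) 10 = \left(-3 - - \frac{13}{10}\right) 10 = \left(-3 + \left(1 + \frac{3}{10}\right)\right) 10 = \left(-3 + \frac{13}{10}\right) 10 = \left(- \frac{17}{10}\right) 10 = -17$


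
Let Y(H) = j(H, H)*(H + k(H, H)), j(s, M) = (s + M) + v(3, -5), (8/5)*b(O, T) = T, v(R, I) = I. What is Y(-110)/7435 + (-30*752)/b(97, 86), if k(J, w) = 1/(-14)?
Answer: -372741429/895174 ≈ -416.39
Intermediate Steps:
k(J, w) = -1/14
b(O, T) = 5*T/8
j(s, M) = -5 + M + s (j(s, M) = (s + M) - 5 = (M + s) - 5 = -5 + M + s)
Y(H) = (-5 + 2*H)*(-1/14 + H) (Y(H) = (-5 + H + H)*(H - 1/14) = (-5 + 2*H)*(-1/14 + H))
Y(-110)/7435 + (-30*752)/b(97, 86) = ((-1 + 14*(-110))*(-5 + 2*(-110))/14)/7435 + (-30*752)/(((5/8)*86)) = ((-1 - 1540)*(-5 - 220)/14)*(1/7435) - 22560/215/4 = ((1/14)*(-1541)*(-225))*(1/7435) - 22560*4/215 = (346725/14)*(1/7435) - 18048/43 = 69345/20818 - 18048/43 = -372741429/895174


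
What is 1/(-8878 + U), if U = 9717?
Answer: 1/839 ≈ 0.0011919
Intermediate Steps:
1/(-8878 + U) = 1/(-8878 + 9717) = 1/839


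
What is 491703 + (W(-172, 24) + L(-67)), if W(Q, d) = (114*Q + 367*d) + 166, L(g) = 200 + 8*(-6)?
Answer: 481221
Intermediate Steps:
L(g) = 152 (L(g) = 200 - 48 = 152)
W(Q, d) = 166 + 114*Q + 367*d
491703 + (W(-172, 24) + L(-67)) = 491703 + ((166 + 114*(-172) + 367*24) + 152) = 491703 + ((166 - 19608 + 8808) + 152) = 491703 + (-10634 + 152) = 491703 - 10482 = 481221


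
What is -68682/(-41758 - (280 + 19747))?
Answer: 22894/20595 ≈ 1.1116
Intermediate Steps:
-68682/(-41758 - (280 + 19747)) = -68682/(-41758 - 1*20027) = -68682/(-41758 - 20027) = -68682/(-61785) = -68682*(-1/61785) = 22894/20595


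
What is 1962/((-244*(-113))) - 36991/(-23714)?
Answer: 1877540/1151131 ≈ 1.6310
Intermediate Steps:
1962/((-244*(-113))) - 36991/(-23714) = 1962/27572 - 36991*(-1/23714) = 1962*(1/27572) + 521/334 = 981/13786 + 521/334 = 1877540/1151131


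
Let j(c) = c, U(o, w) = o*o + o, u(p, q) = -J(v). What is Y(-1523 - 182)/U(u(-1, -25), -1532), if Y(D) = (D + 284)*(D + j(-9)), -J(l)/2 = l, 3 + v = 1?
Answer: 1217797/6 ≈ 2.0297e+5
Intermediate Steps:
v = -2 (v = -3 + 1 = -2)
J(l) = -2*l
u(p, q) = -4 (u(p, q) = -(-2)*(-2) = -1*4 = -4)
U(o, w) = o + o² (U(o, w) = o² + o = o + o²)
Y(D) = (-9 + D)*(284 + D) (Y(D) = (D + 284)*(D - 9) = (284 + D)*(-9 + D) = (-9 + D)*(284 + D))
Y(-1523 - 182)/U(u(-1, -25), -1532) = (-2556 + (-1523 - 182)² + 275*(-1523 - 182))/((-4*(1 - 4))) = (-2556 + (-1705)² + 275*(-1705))/((-4*(-3))) = (-2556 + 2907025 - 468875)/12 = 2435594*(1/12) = 1217797/6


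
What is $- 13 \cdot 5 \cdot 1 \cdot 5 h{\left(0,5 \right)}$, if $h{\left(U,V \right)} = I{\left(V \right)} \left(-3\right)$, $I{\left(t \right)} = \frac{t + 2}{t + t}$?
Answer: $\frac{1365}{2} \approx 682.5$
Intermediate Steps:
$I{\left(t \right)} = \frac{2 + t}{2 t}$
$h{\left(U,V \right)} = - \frac{3 \left(2 + V\right)}{2 V}$ ($h{\left(U,V \right)} = \frac{2 + V}{2 V} \left(-3\right) = - \frac{3 \left(2 + V\right)}{2 V}$)
$- 13 \cdot 5 \cdot 1 \cdot 5 h{\left(0,5 \right)} = - 13 \cdot 5 \cdot 1 \cdot 5 \left(- \frac{3}{2} - \frac{3}{5}\right) = - 13 \cdot 5 \cdot 5 \left(- \frac{3}{2} - \frac{3}{5}\right) = \left(-13\right) 25 \left(- \frac{3}{2} - \frac{3}{5}\right) = \left(-325\right) \left(- \frac{21}{10}\right) = \frac{1365}{2}$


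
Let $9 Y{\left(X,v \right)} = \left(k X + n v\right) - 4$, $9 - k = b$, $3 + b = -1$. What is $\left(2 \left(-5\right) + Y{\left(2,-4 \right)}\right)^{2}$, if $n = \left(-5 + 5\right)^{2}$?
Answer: $\frac{4624}{81} \approx 57.086$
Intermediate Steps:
$b = -4$ ($b = -3 - 1 = -4$)
$n = 0$ ($n = 0^{2} = 0$)
$k = 13$ ($k = 9 - -4 = 9 + 4 = 13$)
$Y{\left(X,v \right)} = - \frac{4}{9} + \frac{13 X}{9}$ ($Y{\left(X,v \right)} = \frac{\left(13 X + 0 v\right) - 4}{9} = \frac{\left(13 X + 0\right) - 4}{9} = \frac{13 X - 4}{9} = \frac{-4 + 13 X}{9} = - \frac{4}{9} + \frac{13 X}{9}$)
$\left(2 \left(-5\right) + Y{\left(2,-4 \right)}\right)^{2} = \left(2 \left(-5\right) + \left(- \frac{4}{9} + \frac{13}{9} \cdot 2\right)\right)^{2} = \left(-10 + \left(- \frac{4}{9} + \frac{26}{9}\right)\right)^{2} = \left(-10 + \frac{22}{9}\right)^{2} = \left(- \frac{68}{9}\right)^{2} = \frac{4624}{81}$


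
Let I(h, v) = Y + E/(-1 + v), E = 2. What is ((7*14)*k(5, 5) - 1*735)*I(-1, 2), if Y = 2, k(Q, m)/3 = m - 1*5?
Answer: -2940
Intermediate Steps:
k(Q, m) = -15 + 3*m (k(Q, m) = 3*(m - 1*5) = 3*(m - 5) = 3*(-5 + m) = -15 + 3*m)
I(h, v) = 2 + 2/(-1 + v)
((7*14)*k(5, 5) - 1*735)*I(-1, 2) = ((7*14)*(-15 + 3*5) - 1*735)*(2*2/(-1 + 2)) = (98*(-15 + 15) - 735)*(2*2/1) = (98*0 - 735)*(2*2*1) = (0 - 735)*4 = -735*4 = -2940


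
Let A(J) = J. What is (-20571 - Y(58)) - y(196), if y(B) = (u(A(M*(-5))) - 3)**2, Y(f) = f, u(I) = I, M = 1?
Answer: -20693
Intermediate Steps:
y(B) = 64 (y(B) = (1*(-5) - 3)**2 = (-5 - 3)**2 = (-8)**2 = 64)
(-20571 - Y(58)) - y(196) = (-20571 - 1*58) - 1*64 = (-20571 - 58) - 64 = -20629 - 64 = -20693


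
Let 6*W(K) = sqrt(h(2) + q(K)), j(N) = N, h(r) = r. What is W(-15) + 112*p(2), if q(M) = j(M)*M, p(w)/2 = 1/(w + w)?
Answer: 56 + sqrt(227)/6 ≈ 58.511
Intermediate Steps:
p(w) = 1/w (p(w) = 2/(w + w) = 2/((2*w)) = 2*(1/(2*w)) = 1/w)
q(M) = M**2 (q(M) = M*M = M**2)
W(K) = sqrt(2 + K**2)/6
W(-15) + 112*p(2) = sqrt(2 + (-15)**2)/6 + 112/2 = sqrt(2 + 225)/6 + 112*(1/2) = sqrt(227)/6 + 56 = 56 + sqrt(227)/6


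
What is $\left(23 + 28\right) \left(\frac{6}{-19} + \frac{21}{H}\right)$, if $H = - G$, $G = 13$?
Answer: $- \frac{24327}{247} \approx -98.49$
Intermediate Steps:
$H = -13$ ($H = \left(-1\right) 13 = -13$)
$\left(23 + 28\right) \left(\frac{6}{-19} + \frac{21}{H}\right) = \left(23 + 28\right) \left(\frac{6}{-19} + \frac{21}{-13}\right) = 51 \left(6 \left(- \frac{1}{19}\right) + 21 \left(- \frac{1}{13}\right)\right) = 51 \left(- \frac{6}{19} - \frac{21}{13}\right) = 51 \left(- \frac{477}{247}\right) = - \frac{24327}{247}$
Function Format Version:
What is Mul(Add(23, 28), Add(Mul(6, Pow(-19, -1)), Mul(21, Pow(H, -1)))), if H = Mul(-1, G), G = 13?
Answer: Rational(-24327, 247) ≈ -98.490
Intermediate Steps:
H = -13 (H = Mul(-1, 13) = -13)
Mul(Add(23, 28), Add(Mul(6, Pow(-19, -1)), Mul(21, Pow(H, -1)))) = Mul(Add(23, 28), Add(Mul(6, Pow(-19, -1)), Mul(21, Pow(-13, -1)))) = Mul(51, Add(Mul(6, Rational(-1, 19)), Mul(21, Rational(-1, 13)))) = Mul(51, Add(Rational(-6, 19), Rational(-21, 13))) = Mul(51, Rational(-477, 247)) = Rational(-24327, 247)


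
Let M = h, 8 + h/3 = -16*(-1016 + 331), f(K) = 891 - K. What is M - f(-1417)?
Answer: 30548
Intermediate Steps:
h = 32856 (h = -24 + 3*(-16*(-1016 + 331)) = -24 + 3*(-16*(-685)) = -24 + 3*10960 = -24 + 32880 = 32856)
M = 32856
M - f(-1417) = 32856 - (891 - 1*(-1417)) = 32856 - (891 + 1417) = 32856 - 1*2308 = 32856 - 2308 = 30548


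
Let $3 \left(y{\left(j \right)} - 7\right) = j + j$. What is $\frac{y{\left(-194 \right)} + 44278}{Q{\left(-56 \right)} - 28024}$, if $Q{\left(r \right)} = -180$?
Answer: $- \frac{132467}{84612} \approx -1.5656$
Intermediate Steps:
$y{\left(j \right)} = 7 + \frac{2 j}{3}$ ($y{\left(j \right)} = 7 + \frac{j + j}{3} = 7 + \frac{2 j}{3}$)
$\frac{y{\left(-194 \right)} + 44278}{Q{\left(-56 \right)} - 28024} = \frac{\left(7 + \frac{2}{3} \left(-194\right)\right) + 44278}{-180 - 28024} = \frac{\left(7 - \frac{388}{3}\right) + 44278}{-28204} = \left(- \frac{367}{3} + 44278\right) \left(- \frac{1}{28204}\right) = \frac{132467}{3} \left(- \frac{1}{28204}\right) = - \frac{132467}{84612}$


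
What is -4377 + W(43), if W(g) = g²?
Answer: -2528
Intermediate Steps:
-4377 + W(43) = -4377 + 43² = -4377 + 1849 = -2528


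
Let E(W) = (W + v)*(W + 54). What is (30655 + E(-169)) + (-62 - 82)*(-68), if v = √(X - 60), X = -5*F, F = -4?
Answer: 59882 - 230*I*√10 ≈ 59882.0 - 727.32*I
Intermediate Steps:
X = 20 (X = -5*(-4) = 20)
v = 2*I*√10 (v = √(20 - 60) = √(-40) = 2*I*√10 ≈ 6.3246*I)
E(W) = (54 + W)*(W + 2*I*√10) (E(W) = (W + 2*I*√10)*(W + 54) = (W + 2*I*√10)*(54 + W) = (54 + W)*(W + 2*I*√10))
(30655 + E(-169)) + (-62 - 82)*(-68) = (30655 + ((-169)² + 54*(-169) + 108*I*√10 + 2*I*(-169)*√10)) + (-62 - 82)*(-68) = (30655 + (28561 - 9126 + 108*I*√10 - 338*I*√10)) - 144*(-68) = (30655 + (19435 - 230*I*√10)) + 9792 = (50090 - 230*I*√10) + 9792 = 59882 - 230*I*√10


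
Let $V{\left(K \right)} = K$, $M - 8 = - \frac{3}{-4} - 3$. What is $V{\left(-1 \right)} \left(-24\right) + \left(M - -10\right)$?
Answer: $\frac{159}{4} \approx 39.75$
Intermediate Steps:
$M = \frac{23}{4}$ ($M = 8 - \left(3 + \frac{3}{-4}\right) = 8 - \frac{9}{4} = \frac{23}{4} \approx 5.75$)
$V{\left(-1 \right)} \left(-24\right) + \left(M - -10\right) = \left(-1\right) \left(-24\right) + \left(\frac{23}{4} - -10\right) = 24 + \left(\frac{23}{4} + 10\right) = 24 + \frac{63}{4} = \frac{159}{4}$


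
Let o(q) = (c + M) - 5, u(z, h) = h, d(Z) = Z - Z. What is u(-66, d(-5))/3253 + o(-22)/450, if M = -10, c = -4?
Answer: -19/450 ≈ -0.042222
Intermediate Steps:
d(Z) = 0
o(q) = -19 (o(q) = (-4 - 10) - 5 = -14 - 5 = -19)
u(-66, d(-5))/3253 + o(-22)/450 = 0/3253 - 19/450 = 0*(1/3253) - 19*1/450 = 0 - 19/450 = -19/450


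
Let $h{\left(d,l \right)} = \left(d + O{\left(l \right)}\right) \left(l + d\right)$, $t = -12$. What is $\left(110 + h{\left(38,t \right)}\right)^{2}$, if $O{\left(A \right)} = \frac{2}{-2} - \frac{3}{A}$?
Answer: $\frac{4652649}{4} \approx 1.1632 \cdot 10^{6}$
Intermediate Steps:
$O{\left(A \right)} = -1 - \frac{3}{A}$ ($O{\left(A \right)} = 2 \left(- \frac{1}{2}\right) - \frac{3}{A} = -1 - \frac{3}{A}$)
$h{\left(d,l \right)} = \left(d + l\right) \left(d + \frac{-3 - l}{l}\right)$ ($h{\left(d,l \right)} = \left(d + \frac{-3 - l}{l}\right) \left(l + d\right) = \left(d + \frac{-3 - l}{l}\right) \left(d + l\right) = \left(d + l\right) \left(d + \frac{-3 - l}{l}\right)$)
$\left(110 + h{\left(38,t \right)}\right)^{2} = \left(110 - \left(485 - 1444 - \frac{19}{2}\right)\right)^{2} = \left(110 - \left(-959 - \frac{19}{2}\right)\right)^{2} = \left(110 + \left(-3 + 1444 - 38 + 12 - 456 + \frac{19}{2}\right)\right)^{2} = \left(110 + \frac{1937}{2}\right)^{2} = \left(\frac{2157}{2}\right)^{2} = \frac{4652649}{4}$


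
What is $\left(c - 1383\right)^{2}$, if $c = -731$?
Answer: $4468996$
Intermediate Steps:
$\left(c - 1383\right)^{2} = \left(-731 - 1383\right)^{2} = \left(-2114\right)^{2} = 4468996$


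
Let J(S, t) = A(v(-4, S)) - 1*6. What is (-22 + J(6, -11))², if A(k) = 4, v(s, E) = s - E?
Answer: 576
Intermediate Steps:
J(S, t) = -2 (J(S, t) = 4 - 1*6 = 4 - 6 = -2)
(-22 + J(6, -11))² = (-22 - 2)² = (-24)² = 576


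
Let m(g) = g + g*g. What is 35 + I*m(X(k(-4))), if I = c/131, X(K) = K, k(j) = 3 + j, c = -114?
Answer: 35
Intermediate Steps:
m(g) = g + g²
I = -114/131 ≈ -0.87023
35 + I*m(X(k(-4))) = 35 - 114*(3 - 4)*(1 + (3 - 4))/131 = 35 - (-114)*(1 - 1)/131 = 35 - (-114)*0/131 = 35 - 114/131*0 = 35 + 0 = 35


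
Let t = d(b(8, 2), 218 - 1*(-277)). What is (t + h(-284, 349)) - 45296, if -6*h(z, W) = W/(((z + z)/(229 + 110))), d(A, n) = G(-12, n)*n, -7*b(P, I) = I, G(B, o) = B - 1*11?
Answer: -64350179/1136 ≈ -56646.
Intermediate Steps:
G(B, o) = -11 + B (G(B, o) = B - 11 = -11 + B)
b(P, I) = -I/7
d(A, n) = -23*n (d(A, n) = (-11 - 12)*n = -23*n)
t = -11385 (t = -23*(218 - 1*(-277)) = -23*(218 + 277) = -23*495 = -11385)
h(z, W) = -113*W/(4*z) (h(z, W) = -W/(6*((z + z)/(229 + 110))) = -W/(6*((2*z)/339)) = -W/(6*((2*z)*(1/339))) = -W/(6*(2*z/339)) = -W*339/(2*z)/6 = -113*W/(4*z))
(t + h(-284, 349)) - 45296 = (-11385 - 113/4*349/(-284)) - 45296 = (-11385 - 113/4*349*(-1/284)) - 45296 = (-11385 + 39437/1136) - 45296 = -12893923/1136 - 45296 = -64350179/1136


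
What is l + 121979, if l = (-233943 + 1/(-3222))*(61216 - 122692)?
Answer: 7723135002085/537 ≈ 1.4382e+10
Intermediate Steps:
l = 7723069499362/537 (l = (-233943 - 1/3222*1)*(-61476) = (-233943 - 1/3222)*(-61476) = -753764347/3222*(-61476) = 7723069499362/537 ≈ 1.4382e+10)
l + 121979 = 7723069499362/537 + 121979 = 7723135002085/537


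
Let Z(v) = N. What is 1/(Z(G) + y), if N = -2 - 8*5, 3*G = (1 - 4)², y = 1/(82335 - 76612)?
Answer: -5723/240365 ≈ -0.023810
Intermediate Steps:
y = 1/5723 ≈ 0.00017473
G = 3 (G = (1 - 4)²/3 = (⅓)*(-3)² = (⅓)*9 = 3)
N = -42 (N = -2 - 40 = -42)
Z(v) = -42
1/(Z(G) + y) = 1/(-42 + 1/5723) = 1/(-240365/5723) = -5723/240365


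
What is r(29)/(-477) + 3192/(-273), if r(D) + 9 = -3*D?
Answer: -23752/2067 ≈ -11.491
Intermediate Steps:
r(D) = -9 - 3*D
r(29)/(-477) + 3192/(-273) = (-9 - 3*29)/(-477) + 3192/(-273) = (-9 - 87)*(-1/477) + 3192*(-1/273) = -96*(-1/477) - 152/13 = 32/159 - 152/13 = -23752/2067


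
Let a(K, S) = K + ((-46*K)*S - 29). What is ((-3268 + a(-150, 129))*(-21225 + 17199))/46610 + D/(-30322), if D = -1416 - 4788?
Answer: -27059773073619/353327105 ≈ -76586.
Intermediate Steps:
a(K, S) = -29 + K - 46*K*S (a(K, S) = K + (-46*K*S - 29) = K + (-29 - 46*K*S) = -29 + K - 46*K*S)
D = -6204
((-3268 + a(-150, 129))*(-21225 + 17199))/46610 + D/(-30322) = ((-3268 + (-29 - 150 - 46*(-150)*129))*(-21225 + 17199))/46610 - 6204/(-30322) = ((-3268 + (-29 - 150 + 890100))*(-4026))*(1/46610) - 6204*(-1/30322) = ((-3268 + 889921)*(-4026))*(1/46610) + 3102/15161 = (886653*(-4026))*(1/46610) + 3102/15161 = -3569664978*1/46610 + 3102/15161 = -1784832489/23305 + 3102/15161 = -27059773073619/353327105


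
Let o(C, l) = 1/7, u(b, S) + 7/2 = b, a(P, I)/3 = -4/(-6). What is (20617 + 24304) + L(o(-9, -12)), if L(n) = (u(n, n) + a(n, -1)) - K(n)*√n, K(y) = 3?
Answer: 628875/14 - 3*√7/7 ≈ 44919.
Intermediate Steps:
a(P, I) = 2 (a(P, I) = 3*(-4/(-6)) = 3*(-4*(-⅙)) = 3*(⅔) = 2)
u(b, S) = -7/2 + b
o(C, l) = ⅐
L(n) = -3/2 + n - 3*√n (L(n) = ((-7/2 + n) + 2) - 3*√n = (-3/2 + n) - 3*√n = -3/2 + n - 3*√n)
(20617 + 24304) + L(o(-9, -12)) = (20617 + 24304) + (-3/2 + ⅐ - 3*√7/7) = 44921 + (-3/2 + ⅐ - 3*√7/7) = 44921 + (-19/14 - 3*√7/7) = 628875/14 - 3*√7/7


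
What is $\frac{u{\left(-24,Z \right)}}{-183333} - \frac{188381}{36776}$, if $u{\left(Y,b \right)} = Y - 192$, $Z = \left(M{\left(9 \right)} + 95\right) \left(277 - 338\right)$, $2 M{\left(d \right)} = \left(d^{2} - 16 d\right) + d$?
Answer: $- \frac{11509503419}{2247418136} \approx -5.1212$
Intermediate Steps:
$M{\left(d \right)} = \frac{d^{2}}{2} - \frac{15 d}{2}$ ($M{\left(d \right)} = \frac{\left(d^{2} - 16 d\right) + d}{2} = \frac{d^{2} - 15 d}{2} = \frac{d^{2}}{2} - \frac{15 d}{2}$)
$Z = -4148$ ($Z = \left(\frac{1}{2} \cdot 9 \left(-15 + 9\right) + 95\right) \left(277 - 338\right) = \left(\frac{1}{2} \cdot 9 \left(-6\right) + 95\right) \left(-61\right) = \left(-27 + 95\right) \left(-61\right) = 68 \left(-61\right) = -4148$)
$u{\left(Y,b \right)} = -192 + Y$
$\frac{u{\left(-24,Z \right)}}{-183333} - \frac{188381}{36776} = \frac{-192 - 24}{-183333} - \frac{188381}{36776} = \left(-216\right) \left(- \frac{1}{183333}\right) - \frac{188381}{36776} = \frac{72}{61111} - \frac{188381}{36776} = - \frac{11509503419}{2247418136}$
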